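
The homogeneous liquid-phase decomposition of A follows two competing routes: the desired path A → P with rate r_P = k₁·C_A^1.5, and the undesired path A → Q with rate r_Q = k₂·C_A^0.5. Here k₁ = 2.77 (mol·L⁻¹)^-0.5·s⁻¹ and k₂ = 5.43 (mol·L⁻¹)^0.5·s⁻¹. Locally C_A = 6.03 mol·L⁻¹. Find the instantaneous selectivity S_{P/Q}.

S_{P/Q} = r_P/r_Q = (k₁·C_A^1.5)/(k₂·C_A^0.5) = (k₁/k₂)·C_A.
= (2.77×6.030^1.5) / (5.43×6.030^0.5) = 41.02/13.33 = 3.08.
Since the desired path is higher order in A, keeping C_A high (PFR or concentrated feed) favours P.

3.08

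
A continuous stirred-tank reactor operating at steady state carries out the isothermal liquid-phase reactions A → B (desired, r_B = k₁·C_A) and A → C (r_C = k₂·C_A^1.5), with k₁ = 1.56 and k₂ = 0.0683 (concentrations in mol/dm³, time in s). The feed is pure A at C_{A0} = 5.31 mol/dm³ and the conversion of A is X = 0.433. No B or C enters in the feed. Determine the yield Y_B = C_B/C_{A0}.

0.402

Exit C_A = C_{A0}(1−X) = 5.31×0.567 = 3.011 mol/dm³.
In a CSTR the entire volume is at exit conditions, so r_B = 1.56×3.011 = 4.697 and r_C = 0.0683×3.011^1.5 = 0.3568.
Fraction of consumed A going to B: r_B/(r_B+r_C) = 0.9294.
C_B = 0.9294·C_{A0}·X = 0.9294×5.31×0.433 = 2.14 mol/dm³; Y_B = C_B/C_{A0} = 0.402.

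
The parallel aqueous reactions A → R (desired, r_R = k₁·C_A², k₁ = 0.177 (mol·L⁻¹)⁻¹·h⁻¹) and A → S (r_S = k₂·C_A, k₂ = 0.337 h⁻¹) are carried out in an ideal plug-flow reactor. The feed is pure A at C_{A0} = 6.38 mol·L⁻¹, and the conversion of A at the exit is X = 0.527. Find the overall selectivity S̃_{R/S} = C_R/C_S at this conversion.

C_A = C_{A0}(1−X) = 3.018 mol·L⁻¹.
Along a PFR/batch, dC_S/dC_A = −r_S/(r_R+r_S) = −k₂/(k₂+k₁·C_A).
Integrating from C_{A0} to C_A: C_S = (0.337/0.177)·ln[(0.337+0.177·6.38)/(0.337+0.177·3.02)] = 1.904·ln(1.466/0.8711) = 0.9913 mol·L⁻¹.
Then C_R = (C_{A0}−C_A) − C_S = 3.362 − 0.9913 = 2.371 mol·L⁻¹.
S̃_{R/S} = C_R/C_S = 2.371/0.9913 = 2.39.

2.39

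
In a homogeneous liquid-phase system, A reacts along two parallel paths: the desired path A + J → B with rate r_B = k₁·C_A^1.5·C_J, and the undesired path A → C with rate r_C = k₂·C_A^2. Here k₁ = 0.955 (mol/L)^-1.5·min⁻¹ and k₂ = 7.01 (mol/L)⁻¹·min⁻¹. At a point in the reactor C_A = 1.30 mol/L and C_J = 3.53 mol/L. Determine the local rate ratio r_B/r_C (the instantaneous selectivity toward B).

0.422

S_{B/C} = r_B/r_C = (k₁·C_A^1.5·C_J)/(k₂·C_A^2) = (k₁/k₂)·C_A^-0.5·C_J.
= (0.955×1.300^1.5×3.530) / (7.01×1.300^2) = 4.997/11.85 = 0.422.
The undesired path is higher order in A, so low C_A (CSTR or dilute feed) favours B.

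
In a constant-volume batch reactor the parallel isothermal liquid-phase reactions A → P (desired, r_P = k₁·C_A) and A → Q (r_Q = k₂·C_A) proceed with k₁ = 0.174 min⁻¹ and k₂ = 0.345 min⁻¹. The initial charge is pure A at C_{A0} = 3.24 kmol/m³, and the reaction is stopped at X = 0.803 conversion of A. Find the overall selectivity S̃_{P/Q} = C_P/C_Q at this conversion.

C_A = C_{A0}(1−X) = 0.6383 kmol/m³.
Both paths are first order in A, so the instantaneous fraction to P is constant: dC_P/d(−C_A) = k₁/(k₁+k₂) = 0.3353.
C_P = 0.3353·(C_{A0}−C_A) = 0.3353×2.602 = 0.872 kmol/m³.
C_Q = (C_{A0}−C_A)−C_P = 1.729 kmol/m³; S̃_{P/Q} = 0.8723/1.729 = 0.504.

0.504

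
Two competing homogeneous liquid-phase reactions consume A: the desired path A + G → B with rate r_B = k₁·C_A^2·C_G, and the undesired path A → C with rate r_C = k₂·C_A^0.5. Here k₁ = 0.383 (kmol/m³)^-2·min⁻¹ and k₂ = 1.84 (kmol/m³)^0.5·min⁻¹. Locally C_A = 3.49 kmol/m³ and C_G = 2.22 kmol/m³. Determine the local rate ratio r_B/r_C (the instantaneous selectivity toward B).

3.01

S_{B/C} = r_B/r_C = (k₁·C_A^2·C_G)/(k₂·C_A^0.5) = (k₁/k₂)·C_A^1.5·C_G.
= (0.383×3.490^2×2.220) / (1.84×3.490^0.5) = 10.36/3.437 = 3.01.
Since the desired path is higher order in A, keeping C_A high (PFR or concentrated feed) favours B.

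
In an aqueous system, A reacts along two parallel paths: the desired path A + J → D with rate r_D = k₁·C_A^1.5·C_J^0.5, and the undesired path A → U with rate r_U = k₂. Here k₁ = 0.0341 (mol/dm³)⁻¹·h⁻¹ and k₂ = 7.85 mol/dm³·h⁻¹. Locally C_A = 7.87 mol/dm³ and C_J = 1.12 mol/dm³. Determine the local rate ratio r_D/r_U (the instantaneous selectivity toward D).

S_{D/U} = r_D/r_U = (k₁·C_A^1.5·C_J^0.5)/(k₂) = (k₁/k₂)·C_A^1.5·C_J^0.5.
= (0.0341×7.870^1.5×1.120^0.5) / (7.85) = 0.7968/7.850 = 0.101.
Since the desired path is higher order in A, keeping C_A high (PFR or concentrated feed) favours D.

0.101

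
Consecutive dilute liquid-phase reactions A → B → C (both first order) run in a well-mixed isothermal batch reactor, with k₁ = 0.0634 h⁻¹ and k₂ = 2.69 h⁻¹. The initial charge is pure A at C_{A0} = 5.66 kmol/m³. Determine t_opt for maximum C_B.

1.43 h

Setting dC_B/dt = 0 gives t_opt = ln(k₂/k₁)/(k₂−k₁).
= ln(2.69/0.0634)/(2.69−0.0634) = ln(42.43)/2.627 = 3.748/2.627 = 1.43 h.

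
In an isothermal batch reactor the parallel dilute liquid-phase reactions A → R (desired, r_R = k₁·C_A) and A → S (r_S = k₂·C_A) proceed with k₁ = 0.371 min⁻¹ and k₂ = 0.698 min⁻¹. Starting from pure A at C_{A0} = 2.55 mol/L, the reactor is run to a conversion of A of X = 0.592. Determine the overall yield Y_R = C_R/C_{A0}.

0.205

C_A = C_{A0}(1−X) = 1.040 mol/L.
Both paths are first order in A, so the instantaneous fraction to R is constant: dC_R/d(−C_A) = k₁/(k₁+k₂) = 0.3471.
C_R = 0.3471·(C_{A0}−C_A) = 0.3471×1.510 = 0.524 mol/L.
Y_R = C_R/C_{A0} = 0.5239/2.55 = 0.205.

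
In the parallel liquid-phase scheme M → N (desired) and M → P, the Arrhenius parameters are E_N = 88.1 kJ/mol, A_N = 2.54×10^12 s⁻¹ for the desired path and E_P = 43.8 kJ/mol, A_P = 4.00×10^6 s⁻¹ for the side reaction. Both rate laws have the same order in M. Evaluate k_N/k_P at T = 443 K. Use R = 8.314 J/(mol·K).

3.79

Since both paths have the same order in M, the concentration cancels and S_{N/P} = k_N/k_P = (A_N/A_P)·exp[(E_P−E_N)/(RT)].
(E_P−E_N)/(RT) = (43.8−88.1)×10³/(8.314×443) = -44300/3683 = -12.03.
k_N/k_P = (2.54×10^12/4.00×10^6)·exp(-12.03) = 6.350×10^5 × 5.975×10^-6 = 3.79.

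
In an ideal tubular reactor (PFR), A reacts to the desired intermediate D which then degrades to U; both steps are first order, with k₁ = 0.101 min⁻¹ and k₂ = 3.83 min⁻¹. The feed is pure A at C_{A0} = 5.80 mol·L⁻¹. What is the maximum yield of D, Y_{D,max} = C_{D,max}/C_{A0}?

At the optimum, C_{D,max}/C_{A0} = (k₁/k₂)^[k₂/(k₂−k₁)].
= (0.101/3.83)^(3.83/(3.83−0.101)) = (0.02637)^(1.027) = 0.02390.

0.0239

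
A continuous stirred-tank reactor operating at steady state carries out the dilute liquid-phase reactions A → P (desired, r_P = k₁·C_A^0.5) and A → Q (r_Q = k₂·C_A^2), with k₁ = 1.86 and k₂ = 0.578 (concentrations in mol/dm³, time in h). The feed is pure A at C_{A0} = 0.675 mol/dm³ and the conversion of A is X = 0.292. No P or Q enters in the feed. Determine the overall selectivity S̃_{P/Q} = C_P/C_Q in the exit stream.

9.74

Exit C_A = C_{A0}(1−X) = 0.675×0.708 = 0.4779 mol/dm³.
Rates in a CSTR are evaluated at the outlet concentration: r_P = 1.86×0.4779^0.5 = 1.286, r_Q = 0.578×0.4779^2 = 0.1320.
Overall selectivity = C_P/C_Q = r_Pτ/(r_Qτ) = r_P/r_Q = 9.74.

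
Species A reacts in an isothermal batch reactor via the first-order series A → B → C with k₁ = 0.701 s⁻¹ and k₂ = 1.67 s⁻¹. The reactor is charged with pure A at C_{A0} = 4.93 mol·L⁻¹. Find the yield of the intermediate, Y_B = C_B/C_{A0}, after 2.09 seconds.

Solving the coupled first-order balances gives C_B(t) = [k₁/(k₂−k₁)]·C_{A0}·(e^(−k₁t) − e^(−k₂t)).
e^(−k₁t) = e^(−0.701×2.09) = e^(−1.465) = 0.2311; e^(−k₂t) = e^(−3.490) = 0.03049.
C_B = 0.701×4.93/(1.67−0.701) × (0.2311−0.03049) = 3.566×0.2006 = 0.7153 mol·L⁻¹.
Y_B = C_B/C_{A0} = 0.7153/4.93 = 0.145.

0.145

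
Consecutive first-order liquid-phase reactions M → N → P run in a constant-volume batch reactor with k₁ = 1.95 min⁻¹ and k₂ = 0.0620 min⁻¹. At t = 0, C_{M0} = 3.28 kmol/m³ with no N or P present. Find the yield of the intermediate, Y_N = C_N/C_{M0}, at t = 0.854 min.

The intermediate concentration in a first-order A→B→C sequence is C_N = k₁C_{M0}(e^(−k₁t) − e^(−k₂t))/(k₂−k₁).
e^(−k₁t) = e^(−1.95×0.854) = e^(−1.665) = 0.1891; e^(−k₂t) = e^(−0.05295) = 0.9484.
C_N = 1.95×3.28/(0.0620−1.95) × (0.1891−0.9484) = (-3.388)×(-0.7593) = 2.572 kmol/m³.
Y_N = C_N/C_{M0} = 2.572/3.28 = 0.784.

0.784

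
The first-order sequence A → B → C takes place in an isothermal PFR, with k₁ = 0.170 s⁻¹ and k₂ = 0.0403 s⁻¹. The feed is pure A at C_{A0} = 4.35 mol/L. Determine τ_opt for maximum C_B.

The intermediate peaks when r₁ = r₂, i.e. k₁e^(−k₁τ) = k₂e^(−k₂τ), giving τ_opt = ln(k₂/k₁)/(k₂−k₁).
= ln(0.0403/0.170)/(0.0403−0.170) = ln(0.2371)/-0.1297 = -1.439/-0.1297 = 11.1 s.

11.1 s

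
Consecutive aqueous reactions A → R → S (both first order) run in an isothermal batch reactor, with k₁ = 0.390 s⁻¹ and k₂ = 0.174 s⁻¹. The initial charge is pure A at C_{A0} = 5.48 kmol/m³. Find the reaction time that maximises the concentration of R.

3.74 s

The intermediate peaks when r₁ = r₂, i.e. k₁e^(−k₁t) = k₂e^(−k₂t), giving t_opt = ln(k₂/k₁)/(k₂−k₁).
= ln(0.174/0.390)/(0.174−0.390) = ln(0.4462)/-0.2160 = -0.8071/-0.2160 = 3.74 s.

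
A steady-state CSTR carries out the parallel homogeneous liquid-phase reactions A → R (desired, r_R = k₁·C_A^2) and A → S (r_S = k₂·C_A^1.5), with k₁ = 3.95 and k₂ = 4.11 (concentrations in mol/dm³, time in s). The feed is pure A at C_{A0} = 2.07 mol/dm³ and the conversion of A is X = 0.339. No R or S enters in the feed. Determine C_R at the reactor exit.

Exit C_A = C_{A0}(1−X) = 2.07×0.661 = 1.368 mol/dm³.
Rates in a CSTR are evaluated at the outlet concentration: r_R = 3.95×1.368^2 = 7.395, r_S = 4.11×1.368^1.5 = 6.578.
Fraction of consumed A going to R: r_R/(r_R+r_S) = 0.5292.
C_R = 0.5292·C_{A0}·X = 0.5292×2.07×0.339 = 0.371 mol/dm³.

0.371 mol/dm³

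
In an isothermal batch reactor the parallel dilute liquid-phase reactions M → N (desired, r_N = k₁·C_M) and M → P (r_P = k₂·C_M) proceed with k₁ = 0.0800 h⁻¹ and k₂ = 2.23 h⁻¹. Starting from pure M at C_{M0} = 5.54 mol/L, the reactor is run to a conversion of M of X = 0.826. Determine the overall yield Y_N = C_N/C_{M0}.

0.0286

C_M = C_{M0}(1−X) = 0.9640 mol/L.
Both paths are first order in M, so the instantaneous fraction to N is constant: dC_N/d(−C_M) = k₁/(k₁+k₂) = 0.03463.
C_N = 0.03463·(C_{M0}−C_M) = 0.03463×4.576 = 0.158 mol/L.
Y_N = C_N/C_{M0} = 0.1585/5.54 = 0.0286.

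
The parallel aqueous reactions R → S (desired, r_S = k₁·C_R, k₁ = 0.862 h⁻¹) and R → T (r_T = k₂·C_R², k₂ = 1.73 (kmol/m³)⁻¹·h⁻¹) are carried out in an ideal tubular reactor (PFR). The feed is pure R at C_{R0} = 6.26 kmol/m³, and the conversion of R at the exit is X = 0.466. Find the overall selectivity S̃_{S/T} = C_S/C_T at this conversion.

0.107

C_R = C_{R0}(1−X) = 3.343 kmol/m³.
Along a PFR/batch, dC_S/dC_R = −r_S/(r_S+r_T) = −k₁/(k₁+k₂·C_R).
Integrating from C_{R0} to C_R: C_S = (0.862/1.73)·ln[(0.862+1.73·6.26)/(0.862+1.73·3.34)] = 0.4983·ln(11.69/6.645) = 0.2815 kmol/m³.
C_T = (C_{R0}−C_R)−C_S = 2.636 kmol/m³; S̃_{S/T} = 0.2815/2.636 = 0.107.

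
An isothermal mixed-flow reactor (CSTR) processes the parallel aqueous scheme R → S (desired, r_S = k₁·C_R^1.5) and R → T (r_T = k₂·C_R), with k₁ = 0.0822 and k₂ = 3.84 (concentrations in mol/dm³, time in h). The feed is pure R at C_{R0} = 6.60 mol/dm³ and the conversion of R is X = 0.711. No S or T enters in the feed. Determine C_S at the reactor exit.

Exit C_R = C_{R0}(1−X) = 6.60×0.289 = 1.907 mol/dm³.
Rates in a CSTR are evaluated at the outlet concentration: r_S = 0.0822×1.907^1.5 = 0.2165, r_T = 3.84×1.907 = 7.324.
Fraction of consumed R going to S: r_S/(r_S+r_T) = 0.02871.
C_S = 0.02871·C_{R0}·X = 0.02871×6.60×0.711 = 0.135 mol/dm³.

0.135 mol/dm³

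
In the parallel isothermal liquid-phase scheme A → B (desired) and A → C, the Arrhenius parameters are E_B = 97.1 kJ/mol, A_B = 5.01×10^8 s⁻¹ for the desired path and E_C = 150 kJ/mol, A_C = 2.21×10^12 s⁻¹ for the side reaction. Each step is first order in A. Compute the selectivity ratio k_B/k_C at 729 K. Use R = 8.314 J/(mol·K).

1.40

Since both paths have the same order in A, the concentration cancels and S_{B/C} = k_B/k_C = (A_B/A_C)·exp[(E_C−E_B)/(RT)].
(E_C−E_B)/(RT) = (150−97.1)×10³/(8.314×729) = 52900/6061 = 8.728.
k_B/k_C = (5.01×10^8/2.21×10^12)·exp(8.728) = 2.267×10^-4 × 6174 = 1.40.
Since E_B < E_C, lowering the temperature improves selectivity toward B.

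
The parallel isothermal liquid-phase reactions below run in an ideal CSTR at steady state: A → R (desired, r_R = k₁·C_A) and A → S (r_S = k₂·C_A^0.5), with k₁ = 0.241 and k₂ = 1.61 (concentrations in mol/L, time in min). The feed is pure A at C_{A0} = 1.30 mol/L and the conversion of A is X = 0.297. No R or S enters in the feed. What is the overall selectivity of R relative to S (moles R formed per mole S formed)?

0.143

Exit C_A = C_{A0}(1−X) = 1.30×0.703 = 0.9139 mol/L.
Rates in a CSTR are evaluated at the outlet concentration: r_R = 0.241×0.9139 = 0.2202, r_S = 1.61×0.9139^0.5 = 1.539.
Overall selectivity = C_R/C_S = r_Rτ/(r_Sτ) = r_R/r_S = 0.143.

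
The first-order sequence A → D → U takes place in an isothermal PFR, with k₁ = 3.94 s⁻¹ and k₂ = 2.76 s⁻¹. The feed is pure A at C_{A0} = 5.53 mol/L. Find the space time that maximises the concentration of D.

0.302 s

Setting dC_D/dτ = 0 gives τ_opt = ln(k₂/k₁)/(k₂−k₁).
= ln(2.76/3.94)/(2.76−3.94) = ln(0.7005)/-1.180 = -0.3560/-1.180 = 0.302 s.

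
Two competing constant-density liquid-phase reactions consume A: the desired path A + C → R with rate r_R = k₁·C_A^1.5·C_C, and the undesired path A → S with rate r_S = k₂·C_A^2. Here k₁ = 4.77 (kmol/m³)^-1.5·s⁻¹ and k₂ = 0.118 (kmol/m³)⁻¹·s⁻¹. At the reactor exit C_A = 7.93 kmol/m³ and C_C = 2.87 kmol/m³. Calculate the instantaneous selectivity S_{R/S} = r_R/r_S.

41.2

S_{R/S} = r_R/r_S = (k₁·C_A^1.5·C_C)/(k₂·C_A^2) = (k₁/k₂)·C_A^-0.5·C_C.
= (4.77×7.930^1.5×2.870) / (0.118×7.930^2) = 305.7/7.420 = 41.2.
The undesired path is higher order in A, so low C_A (CSTR or dilute feed) favours R.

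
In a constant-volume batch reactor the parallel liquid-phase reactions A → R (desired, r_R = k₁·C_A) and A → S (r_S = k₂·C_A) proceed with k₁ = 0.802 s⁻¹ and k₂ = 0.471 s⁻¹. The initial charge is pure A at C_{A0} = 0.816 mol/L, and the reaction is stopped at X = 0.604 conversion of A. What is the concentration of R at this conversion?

C_A = C_{A0}(1−X) = 0.3231 mol/L.
Both paths are first order in A, so the instantaneous fraction to R is constant: dC_R/d(−C_A) = k₁/(k₁+k₂) = 0.6300.
C_R = 0.6300·(C_{A0}−C_A) = 0.6300×0.4929 = 0.311 mol/L.

0.311 mol/L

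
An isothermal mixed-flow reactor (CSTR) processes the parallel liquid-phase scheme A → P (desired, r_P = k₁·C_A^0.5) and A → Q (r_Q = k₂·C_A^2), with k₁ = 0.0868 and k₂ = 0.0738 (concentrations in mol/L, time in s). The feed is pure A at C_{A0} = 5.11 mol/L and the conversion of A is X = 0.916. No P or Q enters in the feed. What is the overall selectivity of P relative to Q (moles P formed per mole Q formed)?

4.18

Exit C_A = C_{A0}(1−X) = 5.11×0.0840 = 0.4292 mol/L.
A CSTR operates uniformly at the exit composition, giving r_P = 0.05687 and r_Q = 0.01360 (each k·C_A^n at C_A = 0.4292).
Overall selectivity = C_P/C_Q = r_Pτ/(r_Qτ) = r_P/r_Q = 4.18.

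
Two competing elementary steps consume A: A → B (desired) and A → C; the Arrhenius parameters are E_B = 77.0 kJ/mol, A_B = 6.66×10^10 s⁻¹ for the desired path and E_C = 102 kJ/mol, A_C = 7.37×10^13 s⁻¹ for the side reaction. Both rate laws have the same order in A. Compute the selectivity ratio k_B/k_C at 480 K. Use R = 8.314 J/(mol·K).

With equal orders, S_{B/C} = k_B/k_C = (A_B/A_C)·exp[(E_C−E_B)/(RT)].
(E_C−E_B)/(RT) = (102−77.0)×10³/(8.314×480) = 25000/3991 = 6.265.
k_B/k_C = (6.66×10^10/7.37×10^13)·exp(6.265) = 9.037×10^-4 × 525.6 = 0.475.

0.475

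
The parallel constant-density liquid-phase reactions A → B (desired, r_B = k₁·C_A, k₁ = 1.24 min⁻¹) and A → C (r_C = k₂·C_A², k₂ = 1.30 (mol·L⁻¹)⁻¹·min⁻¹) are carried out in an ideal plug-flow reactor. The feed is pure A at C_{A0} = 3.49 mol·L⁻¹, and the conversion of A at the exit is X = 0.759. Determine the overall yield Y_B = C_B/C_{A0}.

0.248

C_A = C_{A0}(1−X) = 0.8411 mol·L⁻¹.
Along a PFR/batch, dC_B/dC_A = −r_B/(r_B+r_C) = −k₁/(k₁+k₂·C_A).
Integrating from C_{A0} to C_A: C_B = (1.24/1.30)·ln[(1.24+1.30·3.49)/(1.24+1.30·0.841)] = 0.9538·ln(5.777/2.333) = 0.8647 mol·L⁻¹.
Y_B = C_B/C_{A0} = 0.8647/3.49 = 0.248.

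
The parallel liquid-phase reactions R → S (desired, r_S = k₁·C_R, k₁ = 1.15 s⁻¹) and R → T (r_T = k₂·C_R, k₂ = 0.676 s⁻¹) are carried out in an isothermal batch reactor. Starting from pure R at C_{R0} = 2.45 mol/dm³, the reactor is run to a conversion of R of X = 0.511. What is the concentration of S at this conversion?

0.788 mol/dm³

C_R = C_{R0}(1−X) = 1.198 mol/dm³.
Both paths are first order in R, so the instantaneous fraction to S is constant: dC_S/d(−C_R) = k₁/(k₁+k₂) = 0.6298.
C_S = 0.6298·(C_{R0}−C_R) = 0.6298×1.252 = 0.788 mol/dm³.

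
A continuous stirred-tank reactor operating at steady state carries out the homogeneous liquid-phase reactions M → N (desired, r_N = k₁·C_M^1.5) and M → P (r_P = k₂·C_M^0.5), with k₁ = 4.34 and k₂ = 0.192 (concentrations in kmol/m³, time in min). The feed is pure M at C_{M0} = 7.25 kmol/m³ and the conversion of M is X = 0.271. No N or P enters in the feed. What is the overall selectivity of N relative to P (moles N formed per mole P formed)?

Exit C_M = C_{M0}(1−X) = 7.25×0.729 = 5.285 kmol/m³.
In a CSTR the entire volume is at exit conditions, so r_N = 4.34×5.285^1.5 = 52.73 and r_P = 0.192×5.285^0.5 = 0.4414.
Overall selectivity = C_N/C_P = r_Nτ/(r_Pτ) = r_N/r_P = 119.

119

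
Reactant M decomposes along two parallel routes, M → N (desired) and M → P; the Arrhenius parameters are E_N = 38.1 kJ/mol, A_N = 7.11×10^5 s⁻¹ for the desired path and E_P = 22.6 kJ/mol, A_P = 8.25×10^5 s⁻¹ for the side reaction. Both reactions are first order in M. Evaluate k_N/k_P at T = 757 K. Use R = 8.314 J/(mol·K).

0.0734

k_N/k_P = (A_N/A_P)·exp[−(E_N−E_P)/(RT)] = (A_N/A_P)·exp[(E_P−E_N)/(RT)].
(E_P−E_N)/(RT) = (22.6−38.1)×10³/(8.314×757) = -15500/6294 = -2.463.
k_N/k_P = (7.11×10^5/8.25×10^5)·exp(-2.463) = 0.8618 × 0.08520 = 0.0734.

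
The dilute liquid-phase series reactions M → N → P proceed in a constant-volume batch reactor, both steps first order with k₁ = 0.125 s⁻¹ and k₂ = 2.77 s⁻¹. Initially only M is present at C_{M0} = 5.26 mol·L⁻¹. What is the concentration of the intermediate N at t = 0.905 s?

0.202 mol·L⁻¹

For first-order series with pure M initially, C_N(t) = k₁C_{M0}/(k₂−k₁)·(e^(−k₁t) − e^(−k₂t)).
e^(−k₁t) = e^(−0.125×0.905) = e^(−0.1131) = 0.8930; e^(−k₂t) = e^(−2.507) = 0.08152.
C_N = 0.125×5.26/(2.77−0.125) × (0.8930−0.08152) = 0.2486×0.8115 = 0.2017 mol·L⁻¹.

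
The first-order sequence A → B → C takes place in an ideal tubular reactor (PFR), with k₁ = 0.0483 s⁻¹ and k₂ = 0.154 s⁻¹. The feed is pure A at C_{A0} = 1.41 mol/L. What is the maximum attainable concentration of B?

Evaluating C_B at τ_opt = ln(k₂/k₁)/(k₂−k₁) gives C_{B,max}/C_{A0} = (k₁/k₂)^[k₂/(k₂−k₁)].
= (0.0483/0.154)^(0.154/(0.154−0.0483)) = (0.3136)^(1.457) = 0.1846.
C_{B,max} = 0.1846×1.41 = 0.260 mol/L.

0.260 mol/L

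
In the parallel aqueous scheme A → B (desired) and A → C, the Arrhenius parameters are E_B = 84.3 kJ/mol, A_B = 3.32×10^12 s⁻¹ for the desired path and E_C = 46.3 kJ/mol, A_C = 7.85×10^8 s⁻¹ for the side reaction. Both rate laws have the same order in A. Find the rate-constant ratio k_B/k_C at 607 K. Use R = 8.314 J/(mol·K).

2.27

Since both paths have the same order in A, the concentration cancels and S_{B/C} = k_B/k_C = (A_B/A_C)·exp[(E_C−E_B)/(RT)].
(E_C−E_B)/(RT) = (46.3−84.3)×10³/(8.314×607) = -38000/5047 = -7.530.
k_B/k_C = (3.32×10^12/7.85×10^8)·exp(-7.530) = 4229 × 5.368×10^-4 = 2.27.
Since E_B > E_C, raising the temperature improves selectivity toward B.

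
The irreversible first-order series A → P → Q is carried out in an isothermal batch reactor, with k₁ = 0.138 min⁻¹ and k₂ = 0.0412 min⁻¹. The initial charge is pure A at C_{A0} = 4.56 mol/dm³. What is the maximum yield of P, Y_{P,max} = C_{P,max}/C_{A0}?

Evaluating C_P at t_opt = ln(k₂/k₁)/(k₂−k₁) gives C_{P,max}/C_{A0} = (k₁/k₂)^[k₂/(k₂−k₁)].
= (0.138/0.0412)^(0.0412/(0.0412−0.138)) = (3.350)^(-0.4256) = 0.5978.

0.598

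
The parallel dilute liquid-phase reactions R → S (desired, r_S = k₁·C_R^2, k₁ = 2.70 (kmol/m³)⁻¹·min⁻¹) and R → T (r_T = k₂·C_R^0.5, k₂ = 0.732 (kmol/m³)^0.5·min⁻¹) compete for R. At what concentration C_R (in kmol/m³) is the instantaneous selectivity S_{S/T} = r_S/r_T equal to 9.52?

S_{S/T} = (k₁/k₂)·C_R^1.5 ⇒ C_R = (S·k₂/k₁)^(1/1.5).
= (9.52×0.732/2.70)^(0.6667) = (2.581)^(0.6667) = 1.88 kmol/m³.

1.88 kmol/m³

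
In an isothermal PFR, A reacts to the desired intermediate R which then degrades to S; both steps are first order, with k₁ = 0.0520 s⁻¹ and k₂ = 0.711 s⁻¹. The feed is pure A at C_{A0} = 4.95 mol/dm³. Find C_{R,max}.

0.295 mol/dm³

At the optimum, C_{R,max}/C_{A0} = (k₁/k₂)^[k₂/(k₂−k₁)].
= (0.0520/0.711)^(0.711/(0.711−0.0520)) = (0.07314)^(1.079) = 0.05950.
C_{R,max} = 0.05950×4.95 = 0.295 mol/dm³.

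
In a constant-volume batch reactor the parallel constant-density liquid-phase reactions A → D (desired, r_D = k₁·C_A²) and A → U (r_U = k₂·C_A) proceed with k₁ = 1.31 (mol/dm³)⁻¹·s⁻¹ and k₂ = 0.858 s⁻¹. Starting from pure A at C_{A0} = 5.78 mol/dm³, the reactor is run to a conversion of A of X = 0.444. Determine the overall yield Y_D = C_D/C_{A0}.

C_A = C_{A0}(1−X) = 3.214 mol/dm³.
Along a PFR/batch, dC_U/dC_A = −r_U/(r_D+r_U) = −k₂/(k₂+k₁·C_A).
Integrating from C_{A0} to C_A: C_U = (0.858/1.31)·ln[(0.858+1.31·5.78)/(0.858+1.31·3.21)] = 0.6550·ln(8.430/5.068) = 0.3333 mol/dm³.
Then C_D = (C_{A0}−C_A) − C_U = 2.566 − 0.3333 = 2.233 mol/dm³.
Y_D = C_D/C_{A0} = 2.233/5.78 = 0.386.

0.386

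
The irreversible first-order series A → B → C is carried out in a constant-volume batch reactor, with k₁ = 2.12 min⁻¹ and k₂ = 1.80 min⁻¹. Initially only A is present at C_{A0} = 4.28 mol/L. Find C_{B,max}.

Evaluating C_B at t_opt = ln(k₂/k₁)/(k₂−k₁) gives C_{B,max}/C_{A0} = (k₁/k₂)^[k₂/(k₂−k₁)].
= (2.12/1.80)^(1.80/(1.80−2.12)) = (1.178)^(-5.625) = 0.3984.
C_{B,max} = 0.3984×4.28 = 1.70 mol/L.

1.70 mol/L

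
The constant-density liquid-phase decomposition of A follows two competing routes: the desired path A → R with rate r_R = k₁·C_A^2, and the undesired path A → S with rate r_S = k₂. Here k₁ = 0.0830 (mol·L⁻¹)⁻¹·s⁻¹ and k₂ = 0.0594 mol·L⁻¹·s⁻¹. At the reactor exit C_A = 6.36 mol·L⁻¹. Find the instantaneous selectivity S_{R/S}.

56.5

S_{R/S} = r_R/r_S = (k₁·C_A^2)/(k₂) = (k₁/k₂)·C_A^2.
= (0.0830×6.360^2) / (0.0594) = 3.357/0.05940 = 56.5.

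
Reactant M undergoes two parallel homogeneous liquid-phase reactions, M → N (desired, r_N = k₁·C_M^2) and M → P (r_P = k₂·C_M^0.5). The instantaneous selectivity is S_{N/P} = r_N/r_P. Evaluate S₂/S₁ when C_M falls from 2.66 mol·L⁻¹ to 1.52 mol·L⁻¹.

S_{N/P} = (k₁/k₂)·C_M^1.5, so S₂/S₁ = (C_{M,2}/C_{M,1})^1.5.
= (1.52/2.66)^1.5 = (0.5714)^1.5 = 0.432.

0.432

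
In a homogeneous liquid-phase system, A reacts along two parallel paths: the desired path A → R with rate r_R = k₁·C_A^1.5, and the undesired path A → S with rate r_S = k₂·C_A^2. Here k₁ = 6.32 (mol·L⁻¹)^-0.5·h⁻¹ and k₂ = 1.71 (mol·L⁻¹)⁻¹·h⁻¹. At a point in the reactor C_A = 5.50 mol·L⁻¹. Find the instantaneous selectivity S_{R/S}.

1.58

S_{R/S} = r_R/r_S = (k₁·C_A^1.5)/(k₂·C_A^2) = (k₁/k₂)·C_A^-0.5.
= (6.32×5.500^1.5) / (1.71×5.500^2) = 81.52/51.73 = 1.58.
The undesired path is higher order in A, so low C_A (CSTR or dilute feed) favours R.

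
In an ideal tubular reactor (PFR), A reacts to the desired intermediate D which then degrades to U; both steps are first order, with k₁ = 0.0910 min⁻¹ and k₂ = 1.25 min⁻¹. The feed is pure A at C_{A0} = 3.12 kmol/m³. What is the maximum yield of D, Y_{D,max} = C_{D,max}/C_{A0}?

At the optimum, C_{D,max}/C_{A0} = (k₁/k₂)^[k₂/(k₂−k₁)].
= (0.0910/1.25)^(1.25/(1.25−0.0910)) = (0.07280)^(1.079) = 0.05926.

0.0593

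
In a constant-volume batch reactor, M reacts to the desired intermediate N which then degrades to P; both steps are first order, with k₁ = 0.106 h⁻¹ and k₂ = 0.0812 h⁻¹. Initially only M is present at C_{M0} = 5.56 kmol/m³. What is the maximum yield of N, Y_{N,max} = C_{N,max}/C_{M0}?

0.418

Evaluating C_N at t_opt = ln(k₂/k₁)/(k₂−k₁) gives C_{N,max}/C_{M0} = (k₁/k₂)^[k₂/(k₂−k₁)].
= (0.106/0.0812)^(0.0812/(0.0812−0.106)) = (1.305)^(-3.274) = 0.4178.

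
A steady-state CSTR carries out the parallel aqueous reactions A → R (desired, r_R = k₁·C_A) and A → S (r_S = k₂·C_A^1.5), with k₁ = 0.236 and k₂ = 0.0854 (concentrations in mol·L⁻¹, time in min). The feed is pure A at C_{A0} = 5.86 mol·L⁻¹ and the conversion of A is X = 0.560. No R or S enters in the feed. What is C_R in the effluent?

2.08 mol·L⁻¹

Exit C_A = C_{A0}(1−X) = 5.86×0.440 = 2.578 mol·L⁻¹.
In a CSTR the entire volume is at exit conditions, so r_R = 0.236×2.578 = 0.6085 and r_S = 0.0854×2.578^1.5 = 0.3536.
Fraction of consumed A going to R: r_R/(r_R+r_S) = 0.6325.
C_R = 0.6325·C_{A0}·X = 0.6325×5.86×0.560 = 2.08 mol·L⁻¹.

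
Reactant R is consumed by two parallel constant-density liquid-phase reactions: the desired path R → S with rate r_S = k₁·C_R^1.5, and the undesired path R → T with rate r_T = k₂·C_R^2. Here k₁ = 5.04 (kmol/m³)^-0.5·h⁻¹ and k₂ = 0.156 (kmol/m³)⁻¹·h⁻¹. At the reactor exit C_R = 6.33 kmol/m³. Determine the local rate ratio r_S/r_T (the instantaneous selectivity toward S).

12.8

S_{S/T} = r_S/r_T = (k₁·C_R^1.5)/(k₂·C_R^2) = (k₁/k₂)·C_R^-0.5.
= (5.04×6.330^1.5) / (0.156×6.330^2) = 80.27/6.251 = 12.8.
The undesired path is higher order in R, so low C_R (CSTR or dilute feed) favours S.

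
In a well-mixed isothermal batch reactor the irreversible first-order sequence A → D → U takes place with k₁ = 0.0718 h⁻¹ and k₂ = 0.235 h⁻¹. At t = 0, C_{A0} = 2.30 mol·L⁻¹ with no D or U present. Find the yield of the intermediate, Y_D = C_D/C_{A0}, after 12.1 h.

0.159

For first-order series with pure A initially, C_D(t) = k₁C_{A0}/(k₂−k₁)·(e^(−k₁t) − e^(−k₂t)).
e^(−k₁t) = e^(−0.0718×12.1) = e^(−0.8688) = 0.4195; e^(−k₂t) = e^(−2.843) = 0.05822.
C_D = 0.0718×2.30/(0.235−0.0718) × (0.4195−0.05822) = 1.012×0.3612 = 0.3655 mol·L⁻¹.
Y_D = C_D/C_{A0} = 0.3655/2.30 = 0.159.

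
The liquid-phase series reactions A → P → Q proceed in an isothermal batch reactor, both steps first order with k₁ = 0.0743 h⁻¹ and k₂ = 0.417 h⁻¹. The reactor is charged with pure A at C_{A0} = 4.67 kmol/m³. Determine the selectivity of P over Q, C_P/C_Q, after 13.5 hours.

0.142

The intermediate concentration in a first-order A→B→C sequence is C_P = k₁C_{A0}(e^(−k₁t) − e^(−k₂t))/(k₂−k₁).
e^(−k₁t) = e^(−0.0743×13.5) = e^(−1.003) = 0.3668; e^(−k₂t) = e^(−5.630) = 0.003590.
C_P = 0.0743×4.67/(0.417−0.0743) × (0.3668−0.003590) = 1.012×0.3632 = 0.3677 kmol/m³.
C_A = C_{A0}e^(−k₁t) = 1.713 kmol/m³, so C_Q = C_{A0}−C_A−C_P = 2.590 kmol/m³; C_P/C_Q = 0.142.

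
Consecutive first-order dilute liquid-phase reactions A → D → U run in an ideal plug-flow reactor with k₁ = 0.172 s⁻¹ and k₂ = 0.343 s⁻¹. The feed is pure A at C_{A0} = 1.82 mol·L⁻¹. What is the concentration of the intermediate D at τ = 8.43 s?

Solving the coupled first-order balances gives C_D(τ) = [k₁/(k₂−k₁)]·C_{A0}·(e^(−k₁τ) − e^(−k₂τ)).
e^(−k₁τ) = e^(−0.172×8.43) = e^(−1.450) = 0.2346; e^(−k₂τ) = e^(−2.891) = 0.05549.
C_D = 0.172×1.82/(0.343−0.172) × (0.2346−0.05549) = 1.831×0.1791 = 0.3278 mol·L⁻¹.

0.328 mol·L⁻¹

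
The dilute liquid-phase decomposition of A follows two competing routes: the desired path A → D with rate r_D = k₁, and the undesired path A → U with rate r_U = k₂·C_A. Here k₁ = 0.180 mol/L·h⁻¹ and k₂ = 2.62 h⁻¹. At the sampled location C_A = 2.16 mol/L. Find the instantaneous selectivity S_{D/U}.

0.0318

S_{D/U} = r_D/r_U = (k₁)/(k₂·C_A) = (k₁/k₂)·C_A⁻¹.
= (0.180) / (2.62×2.160) = 0.1800/5.659 = 0.0318.
The undesired path is higher order in A, so low C_A (CSTR or dilute feed) favours D.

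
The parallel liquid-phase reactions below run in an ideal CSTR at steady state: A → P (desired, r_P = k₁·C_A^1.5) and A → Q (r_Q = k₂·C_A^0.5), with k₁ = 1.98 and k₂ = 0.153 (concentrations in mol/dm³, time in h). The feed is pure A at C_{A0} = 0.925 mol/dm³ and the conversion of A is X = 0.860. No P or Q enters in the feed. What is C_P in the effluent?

Exit C_A = C_{A0}(1−X) = 0.925×0.140 = 0.1295 mol/dm³.
A CSTR operates uniformly at the exit composition, giving r_P = 0.09227 and r_Q = 0.05506 (each k·C_A^n at C_A = 0.1295).
Fraction of consumed A going to P: r_P/(r_P+r_Q) = 0.6263.
C_P = 0.6263·C_{A0}·X = 0.6263×0.925×0.860 = 0.498 mol/dm³.

0.498 mol/dm³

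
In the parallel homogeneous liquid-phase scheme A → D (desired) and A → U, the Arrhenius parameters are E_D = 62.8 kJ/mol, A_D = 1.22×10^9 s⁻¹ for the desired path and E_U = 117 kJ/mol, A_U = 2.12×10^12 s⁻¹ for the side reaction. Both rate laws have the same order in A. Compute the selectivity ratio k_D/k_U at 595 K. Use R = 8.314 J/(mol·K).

33.0

k_D/k_U = (A_D/A_U)·exp[−(E_D−E_U)/(RT)] = (A_D/A_U)·exp[(E_U−E_D)/(RT)].
(E_U−E_D)/(RT) = (117−62.8)×10³/(8.314×595) = 54200/4947 = 10.96.
k_D/k_U = (1.22×10^9/2.12×10^12)·exp(10.96) = 5.755×10^-4 × 57326 = 33.0.
Since E_D < E_U, lowering the temperature improves selectivity toward D.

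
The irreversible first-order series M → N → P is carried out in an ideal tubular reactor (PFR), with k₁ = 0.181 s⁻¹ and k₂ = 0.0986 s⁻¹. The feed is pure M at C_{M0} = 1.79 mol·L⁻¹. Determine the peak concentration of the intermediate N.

0.865 mol·L⁻¹

Evaluating C_N at τ_opt = ln(k₂/k₁)/(k₂−k₁) gives C_{N,max}/C_{M0} = (k₁/k₂)^[k₂/(k₂−k₁)].
= (0.181/0.0986)^(0.0986/(0.0986−0.181)) = (1.836)^(-1.197) = 0.4834.
C_{N,max} = 0.4834×1.79 = 0.865 mol·L⁻¹.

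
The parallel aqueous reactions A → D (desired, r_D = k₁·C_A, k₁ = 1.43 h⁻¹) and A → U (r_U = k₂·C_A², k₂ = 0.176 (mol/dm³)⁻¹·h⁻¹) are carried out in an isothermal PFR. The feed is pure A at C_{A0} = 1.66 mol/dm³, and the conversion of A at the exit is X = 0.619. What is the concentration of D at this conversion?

C_A = C_{A0}(1−X) = 0.6325 mol/dm³.
Along a PFR/batch, dC_D/dC_A = −r_D/(r_D+r_U) = −k₁/(k₁+k₂·C_A).
Integrating from C_{A0} to C_A: C_D = (1.43/0.176)·ln[(1.43+0.176·1.66)/(1.43+0.176·0.632)] = 8.125·ln(1.722/1.541) = 0.9014 mol/dm³.

0.901 mol/dm³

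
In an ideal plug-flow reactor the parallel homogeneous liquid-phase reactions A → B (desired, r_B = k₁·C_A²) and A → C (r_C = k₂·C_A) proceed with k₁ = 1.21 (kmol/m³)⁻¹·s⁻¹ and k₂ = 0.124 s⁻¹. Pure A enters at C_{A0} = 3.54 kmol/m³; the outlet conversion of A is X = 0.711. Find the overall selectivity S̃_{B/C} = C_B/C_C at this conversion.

19.9

C_A = C_{A0}(1−X) = 1.023 kmol/m³.
Along a PFR/batch, dC_C/dC_A = −r_C/(r_B+r_C) = −k₂/(k₂+k₁·C_A).
Integrating from C_{A0} to C_A: C_C = (0.124/1.21)·ln[(0.124+1.21·3.54)/(0.124+1.21·1.02)] = 0.1025·ln(4.407/1.362) = 0.1204 kmol/m³.
Then C_B = (C_{A0}−C_A) − C_C = 2.517 − 0.1204 = 2.397 kmol/m³.
S̃_{B/C} = C_B/C_C = 2.397/0.1204 = 19.9.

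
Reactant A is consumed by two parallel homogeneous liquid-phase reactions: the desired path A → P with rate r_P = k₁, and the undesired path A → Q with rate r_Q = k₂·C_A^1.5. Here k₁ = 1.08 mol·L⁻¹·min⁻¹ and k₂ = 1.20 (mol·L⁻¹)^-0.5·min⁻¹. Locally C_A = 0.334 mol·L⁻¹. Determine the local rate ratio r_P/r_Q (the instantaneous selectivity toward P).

S_{P/Q} = r_P/r_Q = (k₁)/(k₂·C_A^1.5) = (k₁/k₂)·C_A^-1.5.
= (1.08) / (1.20×0.3340^1.5) = 1.080/0.2316 = 4.66.

4.66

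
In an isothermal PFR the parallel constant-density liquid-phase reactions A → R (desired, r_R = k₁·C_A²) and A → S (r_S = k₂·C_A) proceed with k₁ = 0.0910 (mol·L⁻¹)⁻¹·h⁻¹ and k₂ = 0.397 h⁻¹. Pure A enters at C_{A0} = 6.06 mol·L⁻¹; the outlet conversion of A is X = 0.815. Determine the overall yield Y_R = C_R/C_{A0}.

C_A = C_{A0}(1−X) = 1.121 mol·L⁻¹.
Along a PFR/batch, dC_S/dC_A = −r_S/(r_R+r_S) = −k₂/(k₂+k₁·C_A).
Integrating from C_{A0} to C_A: C_S = (0.397/0.0910)·ln[(0.397+0.0910·6.06)/(0.397+0.0910·1.12)] = 4.363·ln(0.9485/0.4990) = 2.802 mol·L⁻¹.
Then C_R = (C_{A0}−C_A) − C_S = 4.939 − 2.802 = 2.137 mol·L⁻¹.
Y_R = C_R/C_{A0} = 2.137/6.06 = 0.353.

0.353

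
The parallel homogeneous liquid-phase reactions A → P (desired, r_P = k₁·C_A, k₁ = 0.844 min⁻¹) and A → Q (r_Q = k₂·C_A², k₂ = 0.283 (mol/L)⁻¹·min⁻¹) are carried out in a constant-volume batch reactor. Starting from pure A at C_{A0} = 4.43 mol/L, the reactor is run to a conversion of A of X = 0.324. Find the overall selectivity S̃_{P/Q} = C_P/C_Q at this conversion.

0.809

C_A = C_{A0}(1−X) = 2.995 mol/L.
Along a PFR/batch, dC_P/dC_A = −r_P/(r_P+r_Q) = −k₁/(k₁+k₂·C_A).
Integrating from C_{A0} to C_A: C_P = (0.844/0.283)·ln[(0.844+0.283·4.43)/(0.844+0.283·2.99)] = 2.982·ln(2.098/1.691) = 0.6419 mol/L.
C_Q = (C_{A0}−C_A)−C_P = 0.7934 mol/L; S̃_{P/Q} = 0.6419/0.7934 = 0.809.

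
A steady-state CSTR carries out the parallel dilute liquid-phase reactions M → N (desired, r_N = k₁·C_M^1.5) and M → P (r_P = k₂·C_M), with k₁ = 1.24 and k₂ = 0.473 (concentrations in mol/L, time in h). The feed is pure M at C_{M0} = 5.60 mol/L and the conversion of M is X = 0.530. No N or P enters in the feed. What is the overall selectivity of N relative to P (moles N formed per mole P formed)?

4.25

Exit C_M = C_{M0}(1−X) = 5.60×0.470 = 2.632 mol/L.
Rates in a CSTR are evaluated at the outlet concentration: r_N = 1.24×2.632^1.5 = 5.295, r_P = 0.473×2.632 = 1.245.
Overall selectivity = C_N/C_P = r_Nτ/(r_Pτ) = r_N/r_P = 4.25.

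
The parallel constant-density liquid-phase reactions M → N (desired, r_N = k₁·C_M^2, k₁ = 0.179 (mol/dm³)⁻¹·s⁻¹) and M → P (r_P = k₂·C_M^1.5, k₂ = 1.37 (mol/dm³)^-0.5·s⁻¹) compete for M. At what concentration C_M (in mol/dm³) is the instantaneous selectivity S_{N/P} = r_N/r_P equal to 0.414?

10.0 mol/dm³

S_{N/P} = (k₁/k₂)·C_M^0.5 ⇒ C_M = (S·k₂/k₁)^(2).
= (0.414×1.37/0.179)^(2) = (3.169)^(2) = 10.0 mol/dm³.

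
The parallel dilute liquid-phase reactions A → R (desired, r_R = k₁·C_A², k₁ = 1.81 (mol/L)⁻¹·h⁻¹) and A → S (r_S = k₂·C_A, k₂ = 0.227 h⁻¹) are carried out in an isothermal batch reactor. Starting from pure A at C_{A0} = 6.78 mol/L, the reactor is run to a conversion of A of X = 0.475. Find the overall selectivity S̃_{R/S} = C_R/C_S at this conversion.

C_A = C_{A0}(1−X) = 3.560 mol/L.
Along a PFR/batch, dC_S/dC_A = −r_S/(r_R+r_S) = −k₂/(k₂+k₁·C_A).
Integrating from C_{A0} to C_A: C_S = (0.227/1.81)·ln[(0.227+1.81·6.78)/(0.227+1.81·3.56)] = 0.1254·ln(12.50/6.670) = 0.07877 mol/L.
Then C_R = (C_{A0}−C_A) − C_S = 3.220 − 0.07877 = 3.142 mol/L.
S̃_{R/S} = C_R/C_S = 3.142/0.07877 = 39.9.

39.9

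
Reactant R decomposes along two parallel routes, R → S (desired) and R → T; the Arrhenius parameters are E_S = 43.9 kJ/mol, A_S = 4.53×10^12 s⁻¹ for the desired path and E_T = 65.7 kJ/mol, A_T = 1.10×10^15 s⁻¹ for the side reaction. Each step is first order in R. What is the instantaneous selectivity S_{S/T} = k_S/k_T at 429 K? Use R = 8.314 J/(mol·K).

k_S/k_T = (A_S/A_T)·exp[−(E_S−E_T)/(RT)] = (A_S/A_T)·exp[(E_T−E_S)/(RT)].
(E_T−E_S)/(RT) = (65.7−43.9)×10³/(8.314×429) = 21800/3567 = 6.112.
k_S/k_T = (4.53×10^12/1.10×10^15)·exp(6.112) = 0.004118 × 451.3 = 1.86.
Since E_S < E_T, lowering the temperature improves selectivity toward S.

1.86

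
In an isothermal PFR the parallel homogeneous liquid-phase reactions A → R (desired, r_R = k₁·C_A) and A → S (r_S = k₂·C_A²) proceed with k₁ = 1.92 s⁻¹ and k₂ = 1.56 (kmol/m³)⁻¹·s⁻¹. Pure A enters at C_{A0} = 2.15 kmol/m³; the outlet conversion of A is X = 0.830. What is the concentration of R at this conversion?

C_A = C_{A0}(1−X) = 0.3655 kmol/m³.
Along a PFR/batch, dC_R/dC_A = −r_R/(r_R+r_S) = −k₁/(k₁+k₂·C_A).
Integrating from C_{A0} to C_A: C_R = (1.92/1.56)·ln[(1.92+1.56·2.15)/(1.92+1.56·0.366)] = 1.231·ln(5.274/2.490) = 0.9236 kmol/m³.

0.924 kmol/m³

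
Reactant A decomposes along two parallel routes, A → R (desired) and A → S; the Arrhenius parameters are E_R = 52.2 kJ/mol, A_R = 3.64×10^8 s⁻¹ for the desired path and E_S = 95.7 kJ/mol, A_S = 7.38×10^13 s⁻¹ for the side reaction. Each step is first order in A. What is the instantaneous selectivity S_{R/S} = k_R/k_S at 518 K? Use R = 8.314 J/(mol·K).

Since both paths have the same order in A, the concentration cancels and S_{R/S} = k_R/k_S = (A_R/A_S)·exp[(E_S−E_R)/(RT)].
(E_S−E_R)/(RT) = (95.7−52.2)×10³/(8.314×518) = 43500/4307 = 10.10.
k_R/k_S = (3.64×10^8/7.38×10^13)·exp(10.10) = 4.932×10^-6 × 24359 = 0.120.

0.120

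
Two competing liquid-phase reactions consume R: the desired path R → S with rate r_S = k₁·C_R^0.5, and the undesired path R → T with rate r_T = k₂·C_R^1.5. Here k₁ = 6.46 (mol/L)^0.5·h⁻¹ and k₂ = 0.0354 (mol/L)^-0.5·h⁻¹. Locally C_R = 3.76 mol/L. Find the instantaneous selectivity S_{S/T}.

S_{S/T} = r_S/r_T = (k₁·C_R^0.5)/(k₂·C_R^1.5) = (k₁/k₂)·C_R⁻¹.
= (6.46×3.760^0.5) / (0.0354×3.760^1.5) = 12.53/0.2581 = 48.5.

48.5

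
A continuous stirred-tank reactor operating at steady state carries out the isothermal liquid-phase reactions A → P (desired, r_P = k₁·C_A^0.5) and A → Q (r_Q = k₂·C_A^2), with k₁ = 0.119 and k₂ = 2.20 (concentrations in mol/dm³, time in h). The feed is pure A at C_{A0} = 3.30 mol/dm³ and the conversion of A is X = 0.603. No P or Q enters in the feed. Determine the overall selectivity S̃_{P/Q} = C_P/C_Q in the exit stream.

0.0361

Exit C_A = C_{A0}(1−X) = 3.30×0.397 = 1.310 mol/dm³.
Rates in a CSTR are evaluated at the outlet concentration: r_P = 0.119×1.310^0.5 = 0.1362, r_Q = 2.20×1.310^2 = 3.776.
Overall selectivity = C_P/C_Q = r_Pτ/(r_Qτ) = r_P/r_Q = 0.0361.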